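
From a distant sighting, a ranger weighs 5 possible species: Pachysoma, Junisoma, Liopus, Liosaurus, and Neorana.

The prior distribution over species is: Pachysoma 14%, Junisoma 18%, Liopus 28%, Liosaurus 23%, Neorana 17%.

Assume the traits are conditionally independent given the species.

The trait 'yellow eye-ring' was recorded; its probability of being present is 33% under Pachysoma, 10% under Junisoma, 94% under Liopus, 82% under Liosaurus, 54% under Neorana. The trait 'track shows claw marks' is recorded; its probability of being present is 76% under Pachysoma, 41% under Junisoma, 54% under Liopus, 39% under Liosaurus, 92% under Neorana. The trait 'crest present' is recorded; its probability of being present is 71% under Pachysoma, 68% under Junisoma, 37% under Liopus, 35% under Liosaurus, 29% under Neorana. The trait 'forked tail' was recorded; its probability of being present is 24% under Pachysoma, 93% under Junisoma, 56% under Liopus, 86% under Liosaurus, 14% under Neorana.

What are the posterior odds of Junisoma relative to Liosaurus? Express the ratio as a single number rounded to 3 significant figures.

The normalizing constant cancels in an odds ratio, so compute prior × likelihood for the two hypotheses only:
  Junisoma: 0.18 × 0.10 × 0.41 × 0.68 × 0.93 = 0.0046671
  Liosaurus: 0.23 × 0.82 × 0.39 × 0.35 × 0.86 = 0.02214
Posterior odds = 0.0046671 / 0.02214 ≈ 0.211.

0.211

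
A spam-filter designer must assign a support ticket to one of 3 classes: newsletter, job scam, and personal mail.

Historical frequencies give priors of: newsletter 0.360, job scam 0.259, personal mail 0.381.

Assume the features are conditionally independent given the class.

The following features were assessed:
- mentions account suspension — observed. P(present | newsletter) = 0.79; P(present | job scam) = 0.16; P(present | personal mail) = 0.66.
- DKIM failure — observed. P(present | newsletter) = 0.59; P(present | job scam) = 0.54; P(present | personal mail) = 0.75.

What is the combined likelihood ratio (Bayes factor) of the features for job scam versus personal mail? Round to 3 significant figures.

0.175

Take the product of per-feature likelihoods under each hypothesis, then divide.
  job scam: 0.16 × 0.54 = 0.0864
  personal mail: 0.66 × 0.75 = 0.495
Bayes factor = 0.0864 / 0.495 ≈ 0.175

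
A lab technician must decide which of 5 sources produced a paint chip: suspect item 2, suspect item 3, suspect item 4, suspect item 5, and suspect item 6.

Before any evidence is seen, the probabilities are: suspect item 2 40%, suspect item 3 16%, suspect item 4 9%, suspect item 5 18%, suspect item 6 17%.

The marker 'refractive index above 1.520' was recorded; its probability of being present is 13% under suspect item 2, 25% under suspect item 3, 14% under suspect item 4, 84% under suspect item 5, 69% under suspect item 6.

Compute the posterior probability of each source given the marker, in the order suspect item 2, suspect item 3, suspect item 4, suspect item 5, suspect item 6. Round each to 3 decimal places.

0.139, 0.107, 0.034, 0.405, 0.314

By Bayes' rule, the unnormalized weight for each hypothesis is prior × likelihood:
  suspect item 2: 0.40 × 0.13 = 0.052
  suspect item 3: 0.16 × 0.25 = 0.04
  suspect item 4: 0.09 × 0.14 = 0.0126
  suspect item 5: 0.18 × 0.84 = 0.1512
  suspect item 6: 0.17 × 0.69 = 0.1173
Marginal likelihood of the evidence = 0.3731.
P(suspect item 2 | evidence) = 0.052 / 0.3731 ≈ 0.139
P(suspect item 3 | evidence) = 0.04 / 0.3731 ≈ 0.107
P(suspect item 4 | evidence) = 0.0126 / 0.3731 ≈ 0.034
P(suspect item 5 | evidence) = 0.1512 / 0.3731 ≈ 0.405
P(suspect item 6 | evidence) = 0.1173 / 0.3731 ≈ 0.314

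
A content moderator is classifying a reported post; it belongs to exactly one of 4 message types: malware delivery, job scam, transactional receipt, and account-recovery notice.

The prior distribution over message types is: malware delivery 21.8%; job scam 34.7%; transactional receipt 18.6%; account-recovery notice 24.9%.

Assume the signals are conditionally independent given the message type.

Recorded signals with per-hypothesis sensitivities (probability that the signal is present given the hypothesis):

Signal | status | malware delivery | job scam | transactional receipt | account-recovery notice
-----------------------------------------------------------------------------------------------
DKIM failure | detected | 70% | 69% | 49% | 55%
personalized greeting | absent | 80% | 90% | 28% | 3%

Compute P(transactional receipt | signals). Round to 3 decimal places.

For each hypothesis, the unnormalized posterior weight is prior × product of the signal likelihoods (using 1 − P(present | H) for each absent signal):
  malware delivery: 0.218 × 0.70 × (1 − 0.80) = 0.03052
  job scam: 0.347 × 0.69 × (1 − 0.90) = 0.023943
  transactional receipt: 0.186 × 0.49 × (1 − 0.28) = 0.065621
  account-recovery notice: 0.249 × 0.55 × (1 − 0.03) = 0.13284
Normalizing constant Z = 0.03052 + 0.023943 + 0.065621 + 0.13284 = 0.25293.
P(transactional receipt | evidence) = 0.065621 / 0.25293 ≈ 0.259.

0.259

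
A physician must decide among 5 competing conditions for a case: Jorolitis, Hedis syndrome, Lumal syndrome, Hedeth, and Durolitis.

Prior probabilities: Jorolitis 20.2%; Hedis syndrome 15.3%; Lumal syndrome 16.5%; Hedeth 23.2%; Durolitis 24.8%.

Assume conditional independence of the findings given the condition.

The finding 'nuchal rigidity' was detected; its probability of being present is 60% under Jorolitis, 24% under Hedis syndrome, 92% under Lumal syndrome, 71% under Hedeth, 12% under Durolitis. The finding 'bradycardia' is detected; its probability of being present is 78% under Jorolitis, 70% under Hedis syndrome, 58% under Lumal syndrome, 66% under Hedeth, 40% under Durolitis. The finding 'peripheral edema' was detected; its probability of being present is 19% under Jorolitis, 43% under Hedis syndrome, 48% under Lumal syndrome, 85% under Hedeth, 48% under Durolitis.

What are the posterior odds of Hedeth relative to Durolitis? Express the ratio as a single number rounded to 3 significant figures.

Unnormalized posterior weight (prior times the finding likelihoods) for each of the two hypotheses:
  Hedeth: 0.232 × 0.71 × 0.66 × 0.85 = 0.092408
  Durolitis: 0.248 × 0.12 × 0.40 × 0.48 = 0.0057139
Posterior odds = 0.092408 / 0.0057139 ≈ 16.2.

16.2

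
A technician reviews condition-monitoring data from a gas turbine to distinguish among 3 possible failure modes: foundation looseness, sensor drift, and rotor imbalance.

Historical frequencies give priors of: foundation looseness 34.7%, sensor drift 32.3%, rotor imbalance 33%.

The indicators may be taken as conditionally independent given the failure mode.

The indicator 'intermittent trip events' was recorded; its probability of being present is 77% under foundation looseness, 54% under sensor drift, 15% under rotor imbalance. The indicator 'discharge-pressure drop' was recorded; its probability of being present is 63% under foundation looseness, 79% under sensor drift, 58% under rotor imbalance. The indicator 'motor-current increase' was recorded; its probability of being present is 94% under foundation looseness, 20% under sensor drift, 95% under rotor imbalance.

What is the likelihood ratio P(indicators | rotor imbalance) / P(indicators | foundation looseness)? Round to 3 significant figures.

0.181

Joint likelihood of the indicator pattern under each hypothesis:
  rotor imbalance: 0.15 × 0.58 × 0.95 = 0.08265
  foundation looseness: 0.77 × 0.63 × 0.94 = 0.45599
Bayes factor = 0.08265 / 0.45599 ≈ 0.181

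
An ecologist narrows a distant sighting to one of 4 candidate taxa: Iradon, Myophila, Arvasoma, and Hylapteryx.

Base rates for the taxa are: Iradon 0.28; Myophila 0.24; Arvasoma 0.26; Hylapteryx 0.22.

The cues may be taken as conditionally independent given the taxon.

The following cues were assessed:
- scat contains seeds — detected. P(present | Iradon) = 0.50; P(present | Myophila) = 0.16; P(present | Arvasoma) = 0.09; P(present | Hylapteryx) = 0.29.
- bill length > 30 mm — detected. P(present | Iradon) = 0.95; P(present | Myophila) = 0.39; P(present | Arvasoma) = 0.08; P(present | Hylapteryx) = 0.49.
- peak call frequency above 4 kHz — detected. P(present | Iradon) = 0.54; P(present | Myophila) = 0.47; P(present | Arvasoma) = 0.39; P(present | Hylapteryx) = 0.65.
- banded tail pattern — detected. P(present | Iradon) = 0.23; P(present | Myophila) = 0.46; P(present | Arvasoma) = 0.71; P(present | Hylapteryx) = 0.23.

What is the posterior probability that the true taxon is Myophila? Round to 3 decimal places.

For each hypothesis, the unnormalized posterior weight is prior × product of the cue likelihoods:
  Iradon: 0.28 × 0.50 × 0.95 × 0.54 × 0.23 = 0.016519
  Myophila: 0.24 × 0.16 × 0.39 × 0.47 × 0.46 = 0.0032378
  Arvasoma: 0.26 × 0.09 × 0.08 × 0.39 × 0.71 = 0.00051836
  Hylapteryx: 0.22 × 0.29 × 0.49 × 0.65 × 0.23 = 0.0046737
The unnormalized weights sum to 0.024948.
P(Myophila | evidence) = 0.0032378 / 0.024948 ≈ 0.130.

0.130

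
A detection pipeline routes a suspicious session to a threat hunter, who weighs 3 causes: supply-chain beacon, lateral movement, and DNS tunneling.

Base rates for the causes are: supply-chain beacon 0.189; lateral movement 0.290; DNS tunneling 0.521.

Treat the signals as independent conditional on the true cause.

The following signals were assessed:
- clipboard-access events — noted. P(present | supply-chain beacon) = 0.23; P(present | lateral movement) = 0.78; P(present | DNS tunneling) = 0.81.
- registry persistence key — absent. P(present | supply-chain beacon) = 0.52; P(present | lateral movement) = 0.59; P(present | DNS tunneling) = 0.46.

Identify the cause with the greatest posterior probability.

Multiply each prior by the joint likelihood of the signal pattern (using 1 − P(present | H) for each absent signal):
  supply-chain beacon: 0.189 × 0.23 × (1 − 0.52) = 0.020866
  lateral movement: 0.290 × 0.78 × (1 − 0.59) = 0.092742
  DNS tunneling: 0.521 × 0.81 × (1 − 0.46) = 0.22789
Marginal likelihood of the evidence = 0.34149.
P(supply-chain beacon | evidence) ≈ 0.020866 / 0.34149 ≈ 0.061
P(lateral movement | evidence) ≈ 0.092742 / 0.34149 ≈ 0.272
P(DNS tunneling | evidence) ≈ 0.22789 / 0.34149 ≈ 0.667
The largest is 0.667, so DNS tunneling is most probable.

DNS tunneling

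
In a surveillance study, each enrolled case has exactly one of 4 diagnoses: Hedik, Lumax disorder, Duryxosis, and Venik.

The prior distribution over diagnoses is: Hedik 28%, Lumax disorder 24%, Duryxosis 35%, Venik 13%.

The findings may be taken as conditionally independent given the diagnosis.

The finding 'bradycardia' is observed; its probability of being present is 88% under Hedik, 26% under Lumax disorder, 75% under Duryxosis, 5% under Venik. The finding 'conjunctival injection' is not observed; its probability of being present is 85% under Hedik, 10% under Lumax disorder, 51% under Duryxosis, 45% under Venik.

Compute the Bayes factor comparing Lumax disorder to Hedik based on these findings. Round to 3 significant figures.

1.77

Take the product of per-finding likelihoods under each hypothesis (using 1 − P(present | H) for each absent finding), then divide.
  Lumax disorder: 0.26 × (1 − 0.10) = 0.234
  Hedik: 0.88 × (1 − 0.85) = 0.132
Bayes factor = 0.234 / 0.132 ≈ 1.77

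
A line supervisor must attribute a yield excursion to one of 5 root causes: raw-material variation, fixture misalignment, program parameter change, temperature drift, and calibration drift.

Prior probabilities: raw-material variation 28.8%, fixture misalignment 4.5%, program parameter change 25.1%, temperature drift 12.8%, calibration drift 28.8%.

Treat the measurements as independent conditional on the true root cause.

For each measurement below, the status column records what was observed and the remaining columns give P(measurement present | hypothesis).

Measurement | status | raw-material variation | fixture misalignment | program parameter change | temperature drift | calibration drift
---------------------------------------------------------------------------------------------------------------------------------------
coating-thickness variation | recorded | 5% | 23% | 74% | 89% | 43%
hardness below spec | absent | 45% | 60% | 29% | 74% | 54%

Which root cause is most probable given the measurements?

For each hypothesis, the unnormalized posterior weight is prior × product of the measurement likelihoods (using 1 − P(present | H) for each absent measurement):
  raw-material variation: 0.288 × 0.05 × (1 − 0.45) = 0.00792
  fixture misalignment: 0.045 × 0.23 × (1 − 0.60) = 0.00414
  program parameter change: 0.251 × 0.74 × (1 − 0.29) = 0.13188
  temperature drift: 0.128 × 0.89 × (1 − 0.74) = 0.029619
  calibration drift: 0.288 × 0.43 × (1 − 0.54) = 0.056966
Normalizing constant Z = 0.00792 + 0.00414 + 0.13188 + 0.029619 + 0.056966 = 0.23052.
P(raw-material variation | evidence) ≈ 0.00792 / 0.23052 ≈ 0.034
P(fixture misalignment | evidence) ≈ 0.00414 / 0.23052 ≈ 0.018
P(program parameter change | evidence) ≈ 0.13188 / 0.23052 ≈ 0.572
P(temperature drift | evidence) ≈ 0.029619 / 0.23052 ≈ 0.128
P(calibration drift | evidence) ≈ 0.056966 / 0.23052 ≈ 0.247
The largest is 0.572, so program parameter change is most probable.

program parameter change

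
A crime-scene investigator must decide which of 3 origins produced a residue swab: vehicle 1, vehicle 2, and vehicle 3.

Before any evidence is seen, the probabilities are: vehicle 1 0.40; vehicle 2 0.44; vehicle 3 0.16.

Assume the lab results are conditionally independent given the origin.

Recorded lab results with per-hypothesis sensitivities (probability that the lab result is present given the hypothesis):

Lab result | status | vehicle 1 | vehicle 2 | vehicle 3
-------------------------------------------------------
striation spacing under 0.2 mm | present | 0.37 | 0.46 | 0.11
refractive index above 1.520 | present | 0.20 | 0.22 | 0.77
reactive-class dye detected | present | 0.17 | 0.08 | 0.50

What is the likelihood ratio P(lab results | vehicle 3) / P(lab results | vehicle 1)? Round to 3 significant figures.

The Bayes factor is the ratio of the joint likelihoods of the lab result pattern under the two hypotheses.
  vehicle 3: 0.11 × 0.77 × 0.50 = 0.04235
  vehicle 1: 0.37 × 0.20 × 0.17 = 0.01258
Bayes factor = 0.04235 / 0.01258 ≈ 3.37

3.37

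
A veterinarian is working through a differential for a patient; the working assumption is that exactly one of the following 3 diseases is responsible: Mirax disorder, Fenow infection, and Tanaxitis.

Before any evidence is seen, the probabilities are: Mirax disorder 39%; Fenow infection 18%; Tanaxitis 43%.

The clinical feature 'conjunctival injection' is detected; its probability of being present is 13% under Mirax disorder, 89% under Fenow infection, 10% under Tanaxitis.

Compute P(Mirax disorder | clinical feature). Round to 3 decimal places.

0.200

Multiply each prior by the likelihood of the clinical feature:
  Mirax disorder: 0.39 × 0.13 = 0.0507
  Fenow infection: 0.18 × 0.89 = 0.1602
  Tanaxitis: 0.43 × 0.10 = 0.043
Marginal likelihood of the evidence = 0.2539.
P(Mirax disorder | evidence) = 0.0507 / 0.2539 ≈ 0.200.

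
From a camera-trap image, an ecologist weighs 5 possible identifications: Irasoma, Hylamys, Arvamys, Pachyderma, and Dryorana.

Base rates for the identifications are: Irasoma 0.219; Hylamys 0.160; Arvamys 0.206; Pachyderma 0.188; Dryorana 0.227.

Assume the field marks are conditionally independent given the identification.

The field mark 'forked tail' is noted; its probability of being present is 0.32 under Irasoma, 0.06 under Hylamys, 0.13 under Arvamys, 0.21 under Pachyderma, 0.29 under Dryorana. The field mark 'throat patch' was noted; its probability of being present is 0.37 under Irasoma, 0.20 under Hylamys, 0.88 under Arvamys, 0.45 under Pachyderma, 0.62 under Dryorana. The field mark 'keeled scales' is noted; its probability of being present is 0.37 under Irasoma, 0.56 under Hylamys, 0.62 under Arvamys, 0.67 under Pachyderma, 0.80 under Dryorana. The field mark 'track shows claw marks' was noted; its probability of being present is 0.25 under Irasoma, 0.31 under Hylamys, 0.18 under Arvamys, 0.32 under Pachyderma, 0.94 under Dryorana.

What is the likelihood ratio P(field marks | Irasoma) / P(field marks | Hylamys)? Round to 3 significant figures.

5.26

Joint likelihood of the field mark pattern under each hypothesis:
  Irasoma: 0.32 × 0.37 × 0.37 × 0.25 = 0.010952
  Hylamys: 0.06 × 0.20 × 0.56 × 0.31 = 0.0020832
Bayes factor = 0.010952 / 0.0020832 ≈ 5.26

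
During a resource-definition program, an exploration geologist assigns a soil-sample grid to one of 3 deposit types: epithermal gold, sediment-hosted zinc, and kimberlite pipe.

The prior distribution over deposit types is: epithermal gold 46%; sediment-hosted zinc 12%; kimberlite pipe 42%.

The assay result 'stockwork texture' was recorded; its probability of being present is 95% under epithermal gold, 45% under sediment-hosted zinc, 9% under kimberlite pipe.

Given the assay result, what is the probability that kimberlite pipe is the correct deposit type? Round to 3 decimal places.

By Bayes' rule, the unnormalized weight for each hypothesis is prior × likelihood:
  epithermal gold: 0.46 × 0.95 = 0.437
  sediment-hosted zinc: 0.12 × 0.45 = 0.054
  kimberlite pipe: 0.42 × 0.09 = 0.0378
Normalizing constant Z = 0.437 + 0.054 + 0.0378 = 0.5288.
P(kimberlite pipe | evidence) = 0.0378 / 0.5288 ≈ 0.071.

0.071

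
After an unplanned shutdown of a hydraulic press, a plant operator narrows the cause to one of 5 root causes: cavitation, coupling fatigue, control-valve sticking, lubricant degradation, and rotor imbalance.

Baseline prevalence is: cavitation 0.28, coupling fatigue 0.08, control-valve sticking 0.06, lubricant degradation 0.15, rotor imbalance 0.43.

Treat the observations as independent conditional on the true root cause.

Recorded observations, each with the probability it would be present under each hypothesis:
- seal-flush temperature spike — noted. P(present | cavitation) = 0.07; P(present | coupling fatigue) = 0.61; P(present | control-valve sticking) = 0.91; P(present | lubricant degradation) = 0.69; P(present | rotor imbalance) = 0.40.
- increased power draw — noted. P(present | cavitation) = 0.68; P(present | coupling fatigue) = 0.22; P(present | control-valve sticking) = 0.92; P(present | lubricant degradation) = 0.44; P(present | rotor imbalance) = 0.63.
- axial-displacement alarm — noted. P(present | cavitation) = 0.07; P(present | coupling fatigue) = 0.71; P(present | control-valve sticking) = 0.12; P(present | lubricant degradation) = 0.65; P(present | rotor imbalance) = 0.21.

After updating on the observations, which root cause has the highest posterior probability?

For each hypothesis, the unnormalized posterior weight is prior × product of the observation likelihoods:
  cavitation: 0.28 × 0.07 × 0.68 × 0.07 = 0.00093296
  coupling fatigue: 0.08 × 0.61 × 0.22 × 0.71 = 0.0076226
  control-valve sticking: 0.06 × 0.91 × 0.92 × 0.12 = 0.0060278
  lubricant degradation: 0.15 × 0.69 × 0.44 × 0.65 = 0.029601
  rotor imbalance: 0.43 × 0.40 × 0.63 × 0.21 = 0.022756
The unnormalized weights sum to 0.06694.
P(cavitation | evidence) ≈ 0.00093296 / 0.06694 ≈ 0.014
P(coupling fatigue | evidence) ≈ 0.0076226 / 0.06694 ≈ 0.114
P(control-valve sticking | evidence) ≈ 0.0060278 / 0.06694 ≈ 0.090
P(lubricant degradation | evidence) ≈ 0.029601 / 0.06694 ≈ 0.442
P(rotor imbalance | evidence) ≈ 0.022756 / 0.06694 ≈ 0.340
The largest is 0.442, so lubricant degradation is most probable.

lubricant degradation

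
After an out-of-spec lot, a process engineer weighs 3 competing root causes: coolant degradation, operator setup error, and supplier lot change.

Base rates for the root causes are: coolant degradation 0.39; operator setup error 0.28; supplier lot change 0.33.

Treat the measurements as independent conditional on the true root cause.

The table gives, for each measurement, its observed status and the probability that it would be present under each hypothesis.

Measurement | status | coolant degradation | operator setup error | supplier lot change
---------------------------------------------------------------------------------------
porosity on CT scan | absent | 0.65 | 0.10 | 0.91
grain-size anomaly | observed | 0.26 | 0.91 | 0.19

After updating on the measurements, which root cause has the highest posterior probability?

operator setup error

Multiply each prior by the joint likelihood of the measurement pattern (using 1 − P(present | H) for each absent measurement):
  coolant degradation: 0.39 × (1 − 0.65) × 0.26 = 0.03549
  operator setup error: 0.28 × (1 − 0.10) × 0.91 = 0.22932
  supplier lot change: 0.33 × (1 − 0.91) × 0.19 = 0.005643
Marginal likelihood of the evidence = 0.27045.
P(coolant degradation | evidence) ≈ 0.03549 / 0.27045 ≈ 0.131
P(operator setup error | evidence) ≈ 0.22932 / 0.27045 ≈ 0.848
P(supplier lot change | evidence) ≈ 0.005643 / 0.27045 ≈ 0.021
The largest is 0.848, so operator setup error is most probable.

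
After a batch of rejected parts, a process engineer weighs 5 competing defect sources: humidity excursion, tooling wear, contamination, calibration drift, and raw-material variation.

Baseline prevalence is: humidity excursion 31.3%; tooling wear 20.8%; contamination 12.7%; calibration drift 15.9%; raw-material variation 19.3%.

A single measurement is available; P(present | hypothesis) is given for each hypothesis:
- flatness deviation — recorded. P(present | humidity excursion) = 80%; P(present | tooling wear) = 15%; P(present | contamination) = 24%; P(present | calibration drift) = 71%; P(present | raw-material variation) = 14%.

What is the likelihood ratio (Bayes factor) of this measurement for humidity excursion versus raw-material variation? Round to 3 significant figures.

Likelihood of this measurement under each hypothesis:
  humidity excursion: 0.8
  raw-material variation: 0.14
Bayes factor = 0.8 / 0.14 ≈ 5.71

5.71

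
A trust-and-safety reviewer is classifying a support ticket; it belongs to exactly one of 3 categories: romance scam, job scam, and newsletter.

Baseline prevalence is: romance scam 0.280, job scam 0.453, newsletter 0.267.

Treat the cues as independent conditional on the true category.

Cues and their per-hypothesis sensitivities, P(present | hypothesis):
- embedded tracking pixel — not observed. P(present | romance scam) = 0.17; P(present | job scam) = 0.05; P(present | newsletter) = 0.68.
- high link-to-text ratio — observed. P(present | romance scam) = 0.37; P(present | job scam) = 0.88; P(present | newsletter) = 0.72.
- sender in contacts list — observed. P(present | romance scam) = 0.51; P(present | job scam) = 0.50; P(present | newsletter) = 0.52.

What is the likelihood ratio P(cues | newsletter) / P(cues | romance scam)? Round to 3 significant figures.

0.765

The Bayes factor is the ratio of the joint likelihoods of the cue pattern under the two hypotheses (using 1 − P(present | H) for each absent cue).
  newsletter: (1 − 0.68) × 0.72 × 0.52 = 0.11981
  romance scam: (1 − 0.17) × 0.37 × 0.51 = 0.15662
Bayes factor = 0.11981 / 0.15662 ≈ 0.765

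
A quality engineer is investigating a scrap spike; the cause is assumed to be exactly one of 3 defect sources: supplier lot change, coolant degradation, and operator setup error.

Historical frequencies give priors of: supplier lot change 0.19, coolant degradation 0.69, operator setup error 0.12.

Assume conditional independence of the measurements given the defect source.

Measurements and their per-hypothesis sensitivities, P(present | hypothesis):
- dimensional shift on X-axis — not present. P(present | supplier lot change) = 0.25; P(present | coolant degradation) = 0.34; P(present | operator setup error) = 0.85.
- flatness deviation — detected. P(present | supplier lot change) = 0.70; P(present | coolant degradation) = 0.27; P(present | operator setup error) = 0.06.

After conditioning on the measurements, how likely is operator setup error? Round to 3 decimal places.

0.005

Multiply each prior by the joint likelihood of the measurement pattern (using 1 − P(present | H) for each absent measurement):
  supplier lot change: 0.19 × (1 − 0.25) × 0.70 = 0.09975
  coolant degradation: 0.69 × (1 − 0.34) × 0.27 = 0.12296
  operator setup error: 0.12 × (1 − 0.85) × 0.06 = 0.00108
The unnormalized weights sum to 0.22379.
P(operator setup error | evidence) = 0.00108 / 0.22379 ≈ 0.005.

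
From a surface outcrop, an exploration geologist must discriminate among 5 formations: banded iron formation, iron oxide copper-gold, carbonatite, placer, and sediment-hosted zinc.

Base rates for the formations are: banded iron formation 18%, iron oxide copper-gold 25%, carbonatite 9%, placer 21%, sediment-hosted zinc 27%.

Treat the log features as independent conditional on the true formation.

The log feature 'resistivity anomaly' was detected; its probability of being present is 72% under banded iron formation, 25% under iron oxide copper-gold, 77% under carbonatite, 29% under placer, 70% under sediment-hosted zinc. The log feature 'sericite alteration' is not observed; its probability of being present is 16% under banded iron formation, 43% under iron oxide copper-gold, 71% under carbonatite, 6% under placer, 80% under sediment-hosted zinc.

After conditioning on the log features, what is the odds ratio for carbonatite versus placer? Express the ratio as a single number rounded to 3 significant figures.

Unnormalized posterior weight (prior times the log feature likelihoods) for each of the two hypotheses (using 1 − P(present | H) for each absent log feature):
  carbonatite: 0.09 × 0.77 × (1 − 0.71) = 0.020097
  placer: 0.21 × 0.29 × (1 − 0.06) = 0.057246
Odds(carbonatite : placer) = 0.020097 / 0.057246 ≈ 0.351.

0.351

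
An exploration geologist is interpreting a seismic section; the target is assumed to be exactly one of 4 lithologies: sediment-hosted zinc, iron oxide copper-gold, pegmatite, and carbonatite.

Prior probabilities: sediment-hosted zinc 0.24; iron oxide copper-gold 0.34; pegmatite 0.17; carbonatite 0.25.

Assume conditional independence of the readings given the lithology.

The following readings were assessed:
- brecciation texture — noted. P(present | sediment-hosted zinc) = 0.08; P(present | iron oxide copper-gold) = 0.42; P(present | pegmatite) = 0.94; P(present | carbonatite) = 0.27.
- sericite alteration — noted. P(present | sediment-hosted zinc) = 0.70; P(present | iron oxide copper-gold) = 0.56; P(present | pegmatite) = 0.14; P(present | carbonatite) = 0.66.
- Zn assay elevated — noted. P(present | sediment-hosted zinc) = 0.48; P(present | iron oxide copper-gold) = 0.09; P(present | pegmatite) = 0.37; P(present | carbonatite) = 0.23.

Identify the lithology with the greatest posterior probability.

carbonatite

By Bayes' rule with conditional independence, the unnormalized weight for each hypothesis is prior × ∏ likelihoods:
  sediment-hosted zinc: 0.24 × 0.08 × 0.70 × 0.48 = 0.0064512
  iron oxide copper-gold: 0.34 × 0.42 × 0.56 × 0.09 = 0.0071971
  pegmatite: 0.17 × 0.94 × 0.14 × 0.37 = 0.0082776
  carbonatite: 0.25 × 0.27 × 0.66 × 0.23 = 0.010247
Normalizing constant Z = 0.0064512 + 0.0071971 + 0.0082776 + 0.010247 = 0.032172.
P(sediment-hosted zinc | evidence) ≈ 0.0064512 / 0.032172 ≈ 0.201
P(iron oxide copper-gold | evidence) ≈ 0.0071971 / 0.032172 ≈ 0.224
P(pegmatite | evidence) ≈ 0.0082776 / 0.032172 ≈ 0.257
P(carbonatite | evidence) ≈ 0.010247 / 0.032172 ≈ 0.318
The largest is 0.318, so carbonatite is most probable.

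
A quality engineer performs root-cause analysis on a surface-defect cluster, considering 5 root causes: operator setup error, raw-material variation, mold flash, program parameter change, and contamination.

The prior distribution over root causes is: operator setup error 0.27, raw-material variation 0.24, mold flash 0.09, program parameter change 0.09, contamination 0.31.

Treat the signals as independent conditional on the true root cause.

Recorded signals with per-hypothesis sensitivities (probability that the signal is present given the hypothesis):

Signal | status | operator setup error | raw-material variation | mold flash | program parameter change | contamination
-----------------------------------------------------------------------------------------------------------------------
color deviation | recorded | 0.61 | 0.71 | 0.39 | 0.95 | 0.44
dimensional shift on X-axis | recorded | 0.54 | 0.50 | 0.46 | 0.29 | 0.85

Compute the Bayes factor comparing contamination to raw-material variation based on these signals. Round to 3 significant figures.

1.05

The Bayes factor is the ratio of the joint likelihoods of the signal pattern under the two hypotheses.
  contamination: 0.44 × 0.85 = 0.374
  raw-material variation: 0.71 × 0.50 = 0.355
Bayes factor = 0.374 / 0.355 ≈ 1.05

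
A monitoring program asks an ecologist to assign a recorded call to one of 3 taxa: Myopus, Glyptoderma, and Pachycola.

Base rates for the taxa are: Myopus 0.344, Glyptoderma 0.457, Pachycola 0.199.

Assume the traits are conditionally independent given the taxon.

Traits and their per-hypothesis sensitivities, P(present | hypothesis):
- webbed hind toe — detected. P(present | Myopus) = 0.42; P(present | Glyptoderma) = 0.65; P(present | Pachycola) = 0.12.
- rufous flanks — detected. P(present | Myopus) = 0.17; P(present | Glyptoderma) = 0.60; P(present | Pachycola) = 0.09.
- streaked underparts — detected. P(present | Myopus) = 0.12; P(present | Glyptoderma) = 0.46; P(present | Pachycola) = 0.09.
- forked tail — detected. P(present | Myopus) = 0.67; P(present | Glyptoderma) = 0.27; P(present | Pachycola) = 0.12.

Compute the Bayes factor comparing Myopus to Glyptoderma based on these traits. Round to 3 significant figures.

Take the product of per-trait likelihoods under each hypothesis, then divide.
  Myopus: 0.42 × 0.17 × 0.12 × 0.67 = 0.0057406
  Glyptoderma: 0.65 × 0.60 × 0.46 × 0.27 = 0.048438
Bayes factor = 0.0057406 / 0.048438 ≈ 0.119

0.119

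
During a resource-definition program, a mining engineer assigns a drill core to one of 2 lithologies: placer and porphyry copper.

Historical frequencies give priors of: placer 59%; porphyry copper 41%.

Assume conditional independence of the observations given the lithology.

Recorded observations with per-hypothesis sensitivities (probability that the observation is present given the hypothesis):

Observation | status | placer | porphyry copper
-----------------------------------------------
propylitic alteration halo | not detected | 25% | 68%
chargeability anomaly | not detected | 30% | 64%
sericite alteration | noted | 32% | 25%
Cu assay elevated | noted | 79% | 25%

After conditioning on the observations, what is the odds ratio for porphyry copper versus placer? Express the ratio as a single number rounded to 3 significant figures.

0.0377

Posterior odds equal prior odds times the likelihood ratio; only the two competing hypotheses matter (using 1 − P(present | H) for each absent observation).
  porphyry copper: 0.41 × (1 − 0.68) × (1 − 0.64) × 0.25 × 0.25 = 0.002952
  placer: 0.59 × (1 − 0.25) × (1 − 0.30) × 0.32 × 0.79 = 0.078305
Odds(porphyry copper : placer) = 0.002952 / 0.078305 ≈ 0.0377.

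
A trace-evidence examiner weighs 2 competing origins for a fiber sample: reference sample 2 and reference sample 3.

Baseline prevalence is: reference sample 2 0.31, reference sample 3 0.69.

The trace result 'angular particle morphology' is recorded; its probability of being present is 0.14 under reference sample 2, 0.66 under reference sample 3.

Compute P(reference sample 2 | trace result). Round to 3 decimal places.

0.087

By Bayes' rule, the unnormalized weight for each hypothesis is prior × likelihood:
  reference sample 2: 0.31 × 0.14 = 0.0434
  reference sample 3: 0.69 × 0.66 = 0.4554
Normalizing constant Z = 0.0434 + 0.4554 = 0.4988.
P(reference sample 2 | evidence) = 0.0434 / 0.4988 ≈ 0.087.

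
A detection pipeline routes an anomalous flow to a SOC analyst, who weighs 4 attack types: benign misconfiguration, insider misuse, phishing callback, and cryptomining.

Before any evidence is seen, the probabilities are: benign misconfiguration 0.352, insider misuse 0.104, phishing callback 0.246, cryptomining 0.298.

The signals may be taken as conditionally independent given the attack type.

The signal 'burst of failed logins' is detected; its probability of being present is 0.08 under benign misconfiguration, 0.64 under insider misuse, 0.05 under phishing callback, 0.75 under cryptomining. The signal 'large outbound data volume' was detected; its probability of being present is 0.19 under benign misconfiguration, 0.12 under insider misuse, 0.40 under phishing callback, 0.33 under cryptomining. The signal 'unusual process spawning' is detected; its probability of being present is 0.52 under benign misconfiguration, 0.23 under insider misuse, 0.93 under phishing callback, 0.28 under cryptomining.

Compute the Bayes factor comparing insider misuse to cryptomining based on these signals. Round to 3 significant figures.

0.255

Take the product of per-signal likelihoods under each hypothesis, then divide.
  insider misuse: 0.64 × 0.12 × 0.23 = 0.017664
  cryptomining: 0.75 × 0.33 × 0.28 = 0.0693
Bayes factor = 0.017664 / 0.0693 ≈ 0.255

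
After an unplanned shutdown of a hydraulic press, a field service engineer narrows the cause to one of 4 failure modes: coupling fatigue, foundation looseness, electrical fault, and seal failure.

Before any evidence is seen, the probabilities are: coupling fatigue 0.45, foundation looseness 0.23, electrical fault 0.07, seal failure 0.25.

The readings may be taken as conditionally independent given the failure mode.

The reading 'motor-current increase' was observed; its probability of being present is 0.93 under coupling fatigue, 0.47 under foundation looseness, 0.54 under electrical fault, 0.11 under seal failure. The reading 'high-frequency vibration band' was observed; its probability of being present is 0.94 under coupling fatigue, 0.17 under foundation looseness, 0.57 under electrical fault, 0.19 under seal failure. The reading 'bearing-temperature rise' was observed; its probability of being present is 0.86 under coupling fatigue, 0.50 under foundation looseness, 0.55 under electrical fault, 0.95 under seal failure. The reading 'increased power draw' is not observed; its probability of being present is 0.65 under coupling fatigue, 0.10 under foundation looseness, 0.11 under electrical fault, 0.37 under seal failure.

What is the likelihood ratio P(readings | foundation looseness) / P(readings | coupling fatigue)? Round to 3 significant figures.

0.137

Take the product of per-reading likelihoods under each hypothesis (using 1 − P(present | H) for each absent reading), then divide.
  foundation looseness: 0.47 × 0.17 × 0.50 × (1 − 0.10) = 0.035955
  coupling fatigue: 0.93 × 0.94 × 0.86 × (1 − 0.65) = 0.26313
Bayes factor = 0.035955 / 0.26313 ≈ 0.137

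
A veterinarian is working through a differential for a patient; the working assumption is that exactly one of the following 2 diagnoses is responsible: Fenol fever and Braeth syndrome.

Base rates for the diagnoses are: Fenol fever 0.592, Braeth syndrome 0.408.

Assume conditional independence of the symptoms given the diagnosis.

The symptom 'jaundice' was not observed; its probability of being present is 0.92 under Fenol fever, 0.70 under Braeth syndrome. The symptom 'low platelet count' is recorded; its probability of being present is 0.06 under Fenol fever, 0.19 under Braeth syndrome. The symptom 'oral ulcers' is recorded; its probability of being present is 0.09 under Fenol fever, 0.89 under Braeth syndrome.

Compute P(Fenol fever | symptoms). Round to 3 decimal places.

Multiply each prior by the joint likelihood of the symptom pattern (using 1 − P(present | H) for each absent symptom):
  Fenol fever: 0.592 × (1 − 0.92) × 0.06 × 0.09 = 0.00025574
  Braeth syndrome: 0.408 × (1 − 0.70) × 0.19 × 0.89 = 0.020698
The unnormalized weights sum to 0.020954.
P(Fenol fever | evidence) = 0.00025574 / 0.020954 ≈ 0.012.

0.012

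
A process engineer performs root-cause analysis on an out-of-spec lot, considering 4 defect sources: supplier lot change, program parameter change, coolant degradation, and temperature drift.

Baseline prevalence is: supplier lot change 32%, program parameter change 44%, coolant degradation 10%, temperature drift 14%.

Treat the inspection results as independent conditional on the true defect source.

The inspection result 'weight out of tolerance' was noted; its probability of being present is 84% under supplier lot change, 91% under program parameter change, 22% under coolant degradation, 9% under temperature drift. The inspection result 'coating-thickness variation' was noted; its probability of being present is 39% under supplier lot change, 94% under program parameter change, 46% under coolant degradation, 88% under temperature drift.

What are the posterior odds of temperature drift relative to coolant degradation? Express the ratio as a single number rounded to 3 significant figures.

1.10

Unnormalized posterior weight (prior times the inspection result likelihoods) for each of the two hypotheses:
  temperature drift: 0.14 × 0.09 × 0.88 = 0.011088
  coolant degradation: 0.10 × 0.22 × 0.46 = 0.01012
Posterior odds = 0.011088 / 0.01012 ≈ 1.10.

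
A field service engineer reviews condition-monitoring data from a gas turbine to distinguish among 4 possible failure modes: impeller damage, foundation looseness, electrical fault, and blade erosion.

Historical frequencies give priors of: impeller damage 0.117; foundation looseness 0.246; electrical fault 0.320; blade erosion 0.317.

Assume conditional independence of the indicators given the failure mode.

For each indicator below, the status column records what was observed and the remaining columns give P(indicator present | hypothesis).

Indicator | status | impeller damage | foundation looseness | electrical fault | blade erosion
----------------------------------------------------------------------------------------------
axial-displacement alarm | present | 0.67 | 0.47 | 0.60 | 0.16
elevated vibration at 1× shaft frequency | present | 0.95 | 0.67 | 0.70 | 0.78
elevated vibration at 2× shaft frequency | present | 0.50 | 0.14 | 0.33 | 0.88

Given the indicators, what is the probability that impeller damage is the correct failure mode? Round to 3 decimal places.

0.293

Multiply each prior by the joint likelihood of the indicator pattern:
  impeller damage: 0.117 × 0.67 × 0.95 × 0.50 = 0.037235
  foundation looseness: 0.246 × 0.47 × 0.67 × 0.14 = 0.010845
  electrical fault: 0.320 × 0.60 × 0.70 × 0.33 = 0.044352
  blade erosion: 0.317 × 0.16 × 0.78 × 0.88 = 0.034814
Marginal likelihood of the evidence = 0.12725.
P(impeller damage | evidence) = 0.037235 / 0.12725 ≈ 0.293.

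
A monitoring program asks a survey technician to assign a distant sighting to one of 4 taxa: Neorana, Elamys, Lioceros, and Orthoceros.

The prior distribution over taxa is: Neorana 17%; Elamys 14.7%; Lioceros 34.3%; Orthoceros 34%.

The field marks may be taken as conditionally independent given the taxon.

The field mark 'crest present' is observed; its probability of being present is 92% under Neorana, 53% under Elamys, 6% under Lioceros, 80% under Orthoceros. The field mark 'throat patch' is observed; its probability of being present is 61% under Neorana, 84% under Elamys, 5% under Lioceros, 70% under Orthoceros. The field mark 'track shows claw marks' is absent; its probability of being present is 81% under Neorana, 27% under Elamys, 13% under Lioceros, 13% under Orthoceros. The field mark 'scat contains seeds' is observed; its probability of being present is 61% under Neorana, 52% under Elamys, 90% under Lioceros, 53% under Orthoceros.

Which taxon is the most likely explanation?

Orthoceros

For each hypothesis, the unnormalized posterior weight is prior × product of the field mark likelihoods (using 1 − P(present | H) for each absent field mark):
  Neorana: 0.170 × 0.92 × 0.61 × (1 − 0.81) × 0.61 = 0.011057
  Elamys: 0.147 × 0.53 × 0.84 × (1 − 0.27) × 0.52 = 0.024843
  Lioceros: 0.343 × 0.06 × 0.05 × (1 − 0.13) × 0.90 = 0.00080571
  Orthoceros: 0.340 × 0.80 × 0.70 × (1 − 0.13) × 0.53 = 0.087793
Marginal likelihood of the evidence = 0.1245.
P(Neorana | evidence) ≈ 0.011057 / 0.1245 ≈ 0.089
P(Elamys | evidence) ≈ 0.024843 / 0.1245 ≈ 0.200
P(Lioceros | evidence) ≈ 0.00080571 / 0.1245 ≈ 0.006
P(Orthoceros | evidence) ≈ 0.087793 / 0.1245 ≈ 0.705
The largest is 0.705, so Orthoceros is most probable.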